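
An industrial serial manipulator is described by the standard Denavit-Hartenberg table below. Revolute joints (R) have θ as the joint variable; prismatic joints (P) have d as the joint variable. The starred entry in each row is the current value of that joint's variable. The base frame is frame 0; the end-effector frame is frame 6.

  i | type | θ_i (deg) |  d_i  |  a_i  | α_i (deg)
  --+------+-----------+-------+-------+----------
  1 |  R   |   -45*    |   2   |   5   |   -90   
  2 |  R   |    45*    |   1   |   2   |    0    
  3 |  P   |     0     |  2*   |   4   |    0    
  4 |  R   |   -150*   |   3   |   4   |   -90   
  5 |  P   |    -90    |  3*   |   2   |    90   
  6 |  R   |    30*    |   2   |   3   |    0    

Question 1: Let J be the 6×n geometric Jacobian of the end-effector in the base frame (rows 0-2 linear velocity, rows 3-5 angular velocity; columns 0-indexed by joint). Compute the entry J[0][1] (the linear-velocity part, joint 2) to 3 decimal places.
axis z_1 = (0.7071,0.7071,0.0000); lever o_n−o_1 = (13.2015,1.7864,-1.1461)
cross product → J_v[:, 1] = (-0.8104,0.8104,-8.0717)
J_ω[:, 1] = z_1
entry J[0][1] = -0.8104

-0.810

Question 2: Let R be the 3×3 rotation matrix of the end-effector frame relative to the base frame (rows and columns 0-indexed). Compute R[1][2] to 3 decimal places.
-0.183

End-effector z-axis (col 2 of R) = (0.1830,-0.1830,-0.9659)
R[1][2] = -0.1830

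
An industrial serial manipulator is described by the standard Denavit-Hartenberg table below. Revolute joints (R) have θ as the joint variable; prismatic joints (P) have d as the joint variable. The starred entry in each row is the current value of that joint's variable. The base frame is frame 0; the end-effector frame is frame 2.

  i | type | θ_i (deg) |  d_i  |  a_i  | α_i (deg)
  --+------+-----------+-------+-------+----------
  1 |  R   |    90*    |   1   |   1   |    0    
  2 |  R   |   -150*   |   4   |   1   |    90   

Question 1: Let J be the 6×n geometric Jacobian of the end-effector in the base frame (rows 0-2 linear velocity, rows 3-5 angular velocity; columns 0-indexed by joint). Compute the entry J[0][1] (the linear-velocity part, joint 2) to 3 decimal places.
0.866

axis z_1 = (0.0000,0.0000,1.0000); lever o_n−o_1 = (0.5000,-0.8660,4.0000)
cross product → J_v[:, 1] = (0.8660,0.5000,-0.0000)
J_ω[:, 1] = z_1
entry J[0][1] = 0.8660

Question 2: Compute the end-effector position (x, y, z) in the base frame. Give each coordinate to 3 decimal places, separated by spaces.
0.500 0.134 5.000

after link 1: o_1 = (0.0000, 1.0000, 1.0000)
after link 2: o_2 = (0.5000, 0.1340, 5.0000)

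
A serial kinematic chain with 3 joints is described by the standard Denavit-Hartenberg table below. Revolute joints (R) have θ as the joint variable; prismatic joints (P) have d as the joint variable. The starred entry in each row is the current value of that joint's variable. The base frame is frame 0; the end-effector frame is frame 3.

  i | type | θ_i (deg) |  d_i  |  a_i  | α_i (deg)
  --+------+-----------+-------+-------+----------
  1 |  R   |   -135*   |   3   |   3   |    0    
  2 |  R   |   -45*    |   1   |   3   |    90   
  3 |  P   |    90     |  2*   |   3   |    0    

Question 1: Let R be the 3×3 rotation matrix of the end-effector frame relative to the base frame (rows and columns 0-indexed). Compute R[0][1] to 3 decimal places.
End-effector y-axis (col 1 of R) = (1.0000,0.0000,0.0000)
R[0][1] = 1.0000

1.000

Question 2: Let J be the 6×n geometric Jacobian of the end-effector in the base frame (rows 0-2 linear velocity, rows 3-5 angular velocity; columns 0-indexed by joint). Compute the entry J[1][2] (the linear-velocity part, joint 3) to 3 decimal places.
1.000

prismatic axis z_2 = (-0.0000,1.0000,0.0000)
J_v[:, 2] = z_2; J_ω[:, 2] = (0,0,0)
entry J[1][2] = 1.0000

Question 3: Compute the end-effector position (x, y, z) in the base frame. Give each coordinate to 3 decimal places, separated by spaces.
after link 1: o_1 = (-2.1213, -2.1213, 3.0000)
after link 2: o_2 = (-5.1213, -2.1213, 4.0000)
after link 3: o_3 = (-5.1213, -0.1213, 7.0000)

-5.121 -0.121 7.000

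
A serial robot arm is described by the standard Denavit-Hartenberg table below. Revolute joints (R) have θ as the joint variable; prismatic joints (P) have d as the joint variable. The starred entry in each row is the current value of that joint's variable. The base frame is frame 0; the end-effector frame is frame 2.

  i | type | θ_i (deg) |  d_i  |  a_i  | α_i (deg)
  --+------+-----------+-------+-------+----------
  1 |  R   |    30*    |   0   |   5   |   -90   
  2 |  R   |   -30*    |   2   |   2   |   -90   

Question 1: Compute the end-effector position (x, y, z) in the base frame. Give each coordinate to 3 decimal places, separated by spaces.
after link 1: o_1 = (4.3301, 2.5000, 0.0000)
after link 2: o_2 = (4.8301, 5.0981, 1.0000)

4.830 5.098 1.000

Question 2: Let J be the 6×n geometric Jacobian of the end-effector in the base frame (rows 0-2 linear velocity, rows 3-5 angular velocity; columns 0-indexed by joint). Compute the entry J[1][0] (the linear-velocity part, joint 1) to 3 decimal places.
4.830

axis z_0 = ẑ; lever o_n−o_0 = (4.8301,5.0981,1.0000)
cross product → J_v[:, 0] = (-5.0981,4.8301,0.0000)
J_ω[:, 0] = z_0
entry J[1][0] = 4.8301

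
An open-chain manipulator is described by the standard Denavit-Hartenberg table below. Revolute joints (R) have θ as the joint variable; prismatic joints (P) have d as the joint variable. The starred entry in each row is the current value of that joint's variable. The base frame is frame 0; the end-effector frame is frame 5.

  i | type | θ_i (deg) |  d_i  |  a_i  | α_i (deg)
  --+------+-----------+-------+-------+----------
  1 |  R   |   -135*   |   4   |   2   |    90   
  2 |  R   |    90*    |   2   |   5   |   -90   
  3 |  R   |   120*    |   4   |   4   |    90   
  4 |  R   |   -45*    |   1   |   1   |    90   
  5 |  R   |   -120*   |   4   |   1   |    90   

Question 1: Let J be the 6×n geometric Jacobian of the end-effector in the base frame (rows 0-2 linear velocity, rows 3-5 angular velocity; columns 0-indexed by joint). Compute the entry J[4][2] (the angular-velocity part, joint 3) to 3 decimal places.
axis z_2 = (0.7071,0.7071,0.0000); lever o_n−o_2 = (1.5597,-0.4029,-0.6465)
cross product → J_v[:, 2] = (-0.4572,0.4572,-1.3878)
J_ω[:, 2] = z_2
entry J[4][2] = 0.7071

0.707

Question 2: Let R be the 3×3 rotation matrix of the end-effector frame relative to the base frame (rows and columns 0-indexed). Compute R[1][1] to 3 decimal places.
End-effector y-axis (col 1 of R) = (-0.9330,-0.0670,0.3536)
R[1][1] = -0.0670

-0.067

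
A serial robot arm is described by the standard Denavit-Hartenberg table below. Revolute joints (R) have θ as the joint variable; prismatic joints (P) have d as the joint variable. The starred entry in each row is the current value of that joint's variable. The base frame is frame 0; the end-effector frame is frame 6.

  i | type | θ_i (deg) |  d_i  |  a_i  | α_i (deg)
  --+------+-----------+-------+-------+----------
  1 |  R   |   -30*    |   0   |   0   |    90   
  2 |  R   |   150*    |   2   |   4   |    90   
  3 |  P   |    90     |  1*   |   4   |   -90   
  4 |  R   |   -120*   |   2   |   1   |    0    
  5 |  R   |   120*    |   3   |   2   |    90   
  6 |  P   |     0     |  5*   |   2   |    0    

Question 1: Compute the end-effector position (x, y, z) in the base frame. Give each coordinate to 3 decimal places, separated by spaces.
-1.027 -10.377 5.446

after link 1: o_1 = (0.0000, 0.0000, 0.0000)
after link 2: o_2 = (-4.0000, -0.0000, 2.0000)
after link 3: o_3 = (-5.5670, -3.7141, 2.8660)
after link 4: o_4 = (-3.4420, -4.3636, 2.6160)
after link 5: o_5 = (-2.1920, -7.3947, 1.1160)
after link 6: o_6 = (-1.0269, -10.3768, 5.4462)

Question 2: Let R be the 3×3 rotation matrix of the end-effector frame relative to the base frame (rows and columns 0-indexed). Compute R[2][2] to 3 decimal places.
0.866

End-effector z-axis (col 2 of R) = (0.4330,-0.2500,0.8660)
R[2][2] = 0.8660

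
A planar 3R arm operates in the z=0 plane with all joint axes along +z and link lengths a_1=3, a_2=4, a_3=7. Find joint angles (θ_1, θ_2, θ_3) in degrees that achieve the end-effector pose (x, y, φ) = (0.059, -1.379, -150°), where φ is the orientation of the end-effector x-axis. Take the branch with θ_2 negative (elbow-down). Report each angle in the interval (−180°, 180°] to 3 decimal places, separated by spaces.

45.004 -45.010 -149.993

wrist centre = target − a_3·(cos φ, sin φ) = (6.1212, 2.1210)
cos θ_2 = (41.9675−3²−4²)/(2·3·4) = 0.7070; θ_2 = -45.0105° (elbow-down)
β = atan2(2.1210,6.1212) = 19.1113°; ψ = atan2(-2.8289,5.8279) = -25.8925°
θ_1 = β − ψ = 45.0038°
θ_3 = φ − θ_1 − θ_2 = -149.9934° (wrapped to (-180°,180°])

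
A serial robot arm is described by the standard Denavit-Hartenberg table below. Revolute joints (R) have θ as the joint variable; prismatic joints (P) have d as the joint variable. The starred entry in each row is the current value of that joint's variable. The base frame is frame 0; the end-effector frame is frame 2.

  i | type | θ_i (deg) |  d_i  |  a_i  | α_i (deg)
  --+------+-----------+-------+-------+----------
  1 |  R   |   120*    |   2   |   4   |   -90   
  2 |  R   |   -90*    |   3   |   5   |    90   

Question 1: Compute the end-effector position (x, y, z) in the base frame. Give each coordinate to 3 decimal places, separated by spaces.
after link 1: o_1 = (-2.0000, 3.4641, 2.0000)
after link 2: o_2 = (-4.5981, 1.9641, 7.0000)

-4.598 1.964 7.000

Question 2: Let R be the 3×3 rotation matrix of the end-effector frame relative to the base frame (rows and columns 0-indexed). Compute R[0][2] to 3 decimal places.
0.500

End-effector z-axis (col 2 of R) = (0.5000,-0.8660,0.0000)
R[0][2] = 0.5000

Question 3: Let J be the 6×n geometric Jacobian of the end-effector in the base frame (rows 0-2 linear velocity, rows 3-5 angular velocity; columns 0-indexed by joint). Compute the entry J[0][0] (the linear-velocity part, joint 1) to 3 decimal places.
-1.964

axis z_0 = ẑ; lever o_n−o_0 = (-4.5981,1.9641,7.0000)
cross product → J_v[:, 0] = (-1.9641,-4.5981,0.0000)
J_ω[:, 0] = z_0
entry J[0][0] = -1.9641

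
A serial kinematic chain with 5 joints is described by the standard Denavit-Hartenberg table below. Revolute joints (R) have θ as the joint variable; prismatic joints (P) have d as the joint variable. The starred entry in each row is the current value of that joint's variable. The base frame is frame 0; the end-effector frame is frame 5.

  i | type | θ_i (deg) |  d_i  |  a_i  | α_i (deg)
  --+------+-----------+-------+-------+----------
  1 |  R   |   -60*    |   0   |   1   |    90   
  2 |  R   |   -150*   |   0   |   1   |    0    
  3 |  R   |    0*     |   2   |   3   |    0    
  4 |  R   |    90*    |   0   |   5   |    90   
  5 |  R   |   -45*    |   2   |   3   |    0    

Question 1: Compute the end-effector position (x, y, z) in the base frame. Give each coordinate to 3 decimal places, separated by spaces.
after link 1: o_1 = (0.5000, -0.8660, 0.0000)
after link 2: o_2 = (0.0670, -0.1160, -0.5000)
after link 3: o_3 = (-2.9641, 1.1340, -2.0000)
after link 4: o_4 = (-1.7141, -1.0311, -6.3301)
after link 5: o_5 = (-0.2127, 0.6110, -9.1672)

-0.213 0.611 -9.167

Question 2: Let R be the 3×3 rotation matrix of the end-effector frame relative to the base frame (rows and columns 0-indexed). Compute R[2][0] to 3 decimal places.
End-effector x-axis (col 0 of R) = (0.7891,0.0474,-0.6124)
R[2][0] = -0.6124

-0.612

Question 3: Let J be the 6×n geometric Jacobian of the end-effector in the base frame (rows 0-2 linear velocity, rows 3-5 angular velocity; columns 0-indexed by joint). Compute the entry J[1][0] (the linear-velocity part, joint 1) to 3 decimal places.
-0.213

axis z_0 = ẑ; lever o_n−o_0 = (-0.2127,0.6110,-9.1672)
cross product → J_v[:, 0] = (-0.6110,-0.2127,0.0000)
J_ω[:, 0] = z_0
entry J[1][0] = -0.2127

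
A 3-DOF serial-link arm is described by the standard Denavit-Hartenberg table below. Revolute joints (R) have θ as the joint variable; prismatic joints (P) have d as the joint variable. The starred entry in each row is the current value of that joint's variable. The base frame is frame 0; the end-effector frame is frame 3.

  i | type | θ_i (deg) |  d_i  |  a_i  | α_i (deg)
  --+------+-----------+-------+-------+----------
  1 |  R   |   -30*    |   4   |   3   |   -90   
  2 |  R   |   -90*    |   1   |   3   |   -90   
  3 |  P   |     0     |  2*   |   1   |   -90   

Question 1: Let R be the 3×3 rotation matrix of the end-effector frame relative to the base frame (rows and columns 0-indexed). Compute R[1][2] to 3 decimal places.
-0.866

End-effector z-axis (col 2 of R) = (-0.5000,-0.8660,-0.0000)
R[1][2] = -0.8660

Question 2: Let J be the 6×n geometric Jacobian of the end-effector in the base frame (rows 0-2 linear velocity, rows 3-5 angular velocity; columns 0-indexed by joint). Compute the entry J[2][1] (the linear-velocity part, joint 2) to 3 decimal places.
axis z_1 = (0.5000,0.8660,0.0000); lever o_n−o_1 = (2.2321,-0.1340,4.0000)
cross product → J_v[:, 1] = (3.4641,-2.0000,-2.0000)
J_ω[:, 1] = z_1
entry J[2][1] = -2.0000

-2.000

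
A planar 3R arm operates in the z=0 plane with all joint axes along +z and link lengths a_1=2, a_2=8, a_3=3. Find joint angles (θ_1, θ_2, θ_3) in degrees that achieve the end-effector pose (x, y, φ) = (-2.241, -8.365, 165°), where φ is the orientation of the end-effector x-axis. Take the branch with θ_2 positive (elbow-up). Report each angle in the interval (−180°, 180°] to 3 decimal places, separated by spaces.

-135.001 60.005 -120.004

wrist centre = target − a_3·(cos φ, sin φ) = (0.6568, -9.1415)
cos θ_2 = (83.9976−2²−8²)/(2·2·8) = 0.4999; θ_2 = 60.0050° (elbow-up)
β = atan2(-9.1415,0.6568) = -85.8906°; ψ = atan2(6.9286,5.9994) = 49.1109°
θ_1 = β − ψ = -135.0015°
θ_3 = φ − θ_1 − θ_2 = -120.0035° (wrapped to (-180°,180°])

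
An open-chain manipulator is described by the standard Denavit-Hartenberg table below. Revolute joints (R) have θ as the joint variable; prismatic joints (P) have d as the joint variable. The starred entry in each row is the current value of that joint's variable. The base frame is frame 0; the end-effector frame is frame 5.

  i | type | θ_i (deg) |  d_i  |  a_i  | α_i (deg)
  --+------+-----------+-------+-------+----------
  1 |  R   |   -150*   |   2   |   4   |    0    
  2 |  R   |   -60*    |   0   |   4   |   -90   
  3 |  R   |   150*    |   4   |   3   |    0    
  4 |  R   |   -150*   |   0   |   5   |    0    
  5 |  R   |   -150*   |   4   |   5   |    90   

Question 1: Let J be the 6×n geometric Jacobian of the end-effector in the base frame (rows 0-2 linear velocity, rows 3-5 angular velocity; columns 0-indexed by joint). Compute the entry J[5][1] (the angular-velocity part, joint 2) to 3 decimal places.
axis z_1 = (0.0000,0.0000,1.0000); lever o_n−o_1 = (-5.7942,-5.8923,1.0000)
cross product → J_v[:, 1] = (5.8923,-5.7942,0.0000)
J_ω[:, 1] = z_1
entry J[5][1] = 1.0000

1.000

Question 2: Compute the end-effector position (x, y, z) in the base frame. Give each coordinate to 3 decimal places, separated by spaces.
-9.258 -7.892 3.000

after link 1: o_1 = (-3.4641, -2.0000, 2.0000)
after link 2: o_2 = (-6.9282, 0.0000, 2.0000)
after link 3: o_3 = (-6.6782, -4.7631, 0.5000)
after link 4: o_4 = (-11.0083, -2.2631, 0.5000)
after link 5: o_5 = (-9.2583, -7.8923, 3.0000)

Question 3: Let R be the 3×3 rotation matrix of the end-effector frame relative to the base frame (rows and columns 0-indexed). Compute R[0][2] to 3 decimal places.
0.433

End-effector z-axis (col 2 of R) = (0.4330,-0.2500,-0.8660)
R[0][2] = 0.4330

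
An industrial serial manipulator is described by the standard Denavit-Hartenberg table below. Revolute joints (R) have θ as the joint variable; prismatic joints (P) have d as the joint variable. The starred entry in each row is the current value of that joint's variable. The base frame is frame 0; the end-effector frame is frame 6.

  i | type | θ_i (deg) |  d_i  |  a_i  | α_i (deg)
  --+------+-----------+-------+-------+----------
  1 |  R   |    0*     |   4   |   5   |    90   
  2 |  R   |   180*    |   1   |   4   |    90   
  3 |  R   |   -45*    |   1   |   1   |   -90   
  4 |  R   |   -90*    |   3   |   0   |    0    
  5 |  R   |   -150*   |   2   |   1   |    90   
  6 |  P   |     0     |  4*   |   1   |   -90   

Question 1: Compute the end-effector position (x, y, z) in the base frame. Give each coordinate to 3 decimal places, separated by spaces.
after link 1: o_1 = (5.0000, 0.0000, 4.0000)
after link 2: o_2 = (1.0000, -1.0000, 4.0000)
after link 3: o_3 = (0.2929, -0.2929, 5.0000)
after link 4: o_4 = (-1.8284, -2.4142, 5.0000)
after link 5: o_5 = (-2.8891, -4.1820, 4.1340)
after link 6: o_6 = (-4.9850, -2.0860, 1.2679)

-4.985 -2.086 1.268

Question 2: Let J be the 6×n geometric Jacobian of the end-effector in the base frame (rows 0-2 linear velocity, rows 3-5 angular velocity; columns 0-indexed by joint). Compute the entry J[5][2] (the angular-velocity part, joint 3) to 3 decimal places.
axis z_2 = (0.0000,0.0000,1.0000); lever o_n−o_2 = (-5.9850,-1.0860,-2.7321)
cross product → J_v[:, 2] = (1.0860,-5.9850,-0.0000)
J_ω[:, 2] = z_2
entry J[5][2] = 1.0000

1.000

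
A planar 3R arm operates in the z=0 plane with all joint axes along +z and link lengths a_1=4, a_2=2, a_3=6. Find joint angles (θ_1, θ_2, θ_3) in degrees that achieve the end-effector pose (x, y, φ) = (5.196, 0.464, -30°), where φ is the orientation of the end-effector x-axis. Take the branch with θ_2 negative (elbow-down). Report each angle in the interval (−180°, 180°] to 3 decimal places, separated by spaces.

wrist centre = target − a_3·(cos φ, sin φ) = (-0.0002, 3.4640)
cos θ_2 = (11.9993−4²−2²)/(2·4·2) = -0.5000; θ_2 = -120.0029° (elbow-down)
β = atan2(3.4640,-0.0002) = 90.0025°; ψ = atan2(-1.7320,2.9999) = -30.0000°
θ_1 = β − ψ = 120.0025°
θ_3 = φ − θ_1 − θ_2 = -29.9996° (wrapped to (-180°,180°])

120.003 -120.003 -30.000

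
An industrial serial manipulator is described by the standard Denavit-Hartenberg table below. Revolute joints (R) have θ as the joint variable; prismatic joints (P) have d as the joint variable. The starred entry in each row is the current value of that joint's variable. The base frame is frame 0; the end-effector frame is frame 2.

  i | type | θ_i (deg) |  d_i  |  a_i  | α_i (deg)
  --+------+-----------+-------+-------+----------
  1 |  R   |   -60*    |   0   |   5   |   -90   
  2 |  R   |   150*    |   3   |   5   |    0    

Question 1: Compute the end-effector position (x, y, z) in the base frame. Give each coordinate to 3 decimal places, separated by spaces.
after link 1: o_1 = (2.5000, -4.3301, 0.0000)
after link 2: o_2 = (2.9330, 0.9199, -2.5000)

2.933 0.920 -2.500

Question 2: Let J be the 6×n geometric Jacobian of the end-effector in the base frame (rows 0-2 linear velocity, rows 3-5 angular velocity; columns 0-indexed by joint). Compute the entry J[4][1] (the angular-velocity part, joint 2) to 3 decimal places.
axis z_1 = (0.8660,0.5000,0.0000); lever o_n−o_1 = (0.4330,5.2500,-2.5000)
cross product → J_v[:, 1] = (-1.2500,2.1651,4.3301)
J_ω[:, 1] = z_1
entry J[4][1] = 0.5000

0.500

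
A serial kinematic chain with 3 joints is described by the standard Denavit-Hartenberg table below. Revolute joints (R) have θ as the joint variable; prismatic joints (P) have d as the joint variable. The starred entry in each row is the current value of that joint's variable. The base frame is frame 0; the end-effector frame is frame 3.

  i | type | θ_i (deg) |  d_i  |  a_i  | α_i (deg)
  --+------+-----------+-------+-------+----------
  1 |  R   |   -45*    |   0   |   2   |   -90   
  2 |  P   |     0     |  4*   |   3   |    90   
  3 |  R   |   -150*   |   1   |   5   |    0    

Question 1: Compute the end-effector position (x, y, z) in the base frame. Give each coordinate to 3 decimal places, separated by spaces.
1.534 0.587 1.000

after link 1: o_1 = (1.4142, -1.4142, 0.0000)
after link 2: o_2 = (6.3640, -0.7071, 0.0000)
after link 3: o_3 = (1.5343, 0.5870, 1.0000)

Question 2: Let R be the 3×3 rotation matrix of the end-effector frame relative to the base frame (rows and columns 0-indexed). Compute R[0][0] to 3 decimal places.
-0.966

End-effector x-axis (col 0 of R) = (-0.9659,0.2588,0.0000)
R[0][0] = -0.9659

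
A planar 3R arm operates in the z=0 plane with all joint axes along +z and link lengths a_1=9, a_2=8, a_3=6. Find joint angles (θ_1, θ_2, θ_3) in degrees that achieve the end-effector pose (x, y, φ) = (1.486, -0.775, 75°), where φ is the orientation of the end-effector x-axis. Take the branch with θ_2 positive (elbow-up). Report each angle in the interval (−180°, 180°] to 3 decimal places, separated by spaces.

wrist centre = target − a_3·(cos φ, sin φ) = (-0.0669, -6.5706)
cos θ_2 = (43.1767−9²−8²)/(2·9·8) = -0.7071; θ_2 = 135.0000° (elbow-up)
β = atan2(-6.5706,-0.0669) = -90.5835°; ψ = atan2(5.6569,3.3431) = 59.4173°
θ_1 = β − ψ = -150.0008°
θ_3 = φ − θ_1 − θ_2 = 90.0008° (wrapped to (-180°,180°])

-150.001 135.000 90.001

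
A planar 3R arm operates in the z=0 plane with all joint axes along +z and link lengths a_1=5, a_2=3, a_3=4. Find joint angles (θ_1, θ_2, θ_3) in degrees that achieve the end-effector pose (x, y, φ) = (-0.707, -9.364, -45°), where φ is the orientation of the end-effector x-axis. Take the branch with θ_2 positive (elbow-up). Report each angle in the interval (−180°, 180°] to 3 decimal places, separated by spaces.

wrist centre = target − a_3·(cos φ, sin φ) = (-3.5354, -6.5356)
cos θ_2 = (55.2130−5²−3²)/(2·5·3) = 0.7071; θ_2 = 45.0007° (elbow-up)
β = atan2(-6.5356,-3.5354) = -118.4112°; ψ = atan2(2.1213,7.1213) = 16.5881°
θ_1 = β − ψ = -134.9994°
θ_3 = φ − θ_1 − θ_2 = 44.9987° (wrapped to (-180°,180°])

-134.999 45.001 44.999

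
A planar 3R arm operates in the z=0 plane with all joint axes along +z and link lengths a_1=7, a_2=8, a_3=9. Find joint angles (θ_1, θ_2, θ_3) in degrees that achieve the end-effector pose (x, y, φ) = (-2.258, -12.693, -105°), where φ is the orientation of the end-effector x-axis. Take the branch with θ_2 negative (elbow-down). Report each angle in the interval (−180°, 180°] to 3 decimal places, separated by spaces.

-0.003 -150.003 45.006

wrist centre = target − a_3·(cos φ, sin φ) = (0.0714, -3.9997)
cos θ_2 = (16.0024−7²−8²)/(2·7·8) = -0.8660; θ_2 = -150.0028° (elbow-down)
β = atan2(-3.9997,0.0714) = -88.9777°; ψ = atan2(-3.9997,0.0716) = -88.9744°
θ_1 = β − ψ = -0.0033°
θ_3 = φ − θ_1 − θ_2 = 45.0061° (wrapped to (-180°,180°])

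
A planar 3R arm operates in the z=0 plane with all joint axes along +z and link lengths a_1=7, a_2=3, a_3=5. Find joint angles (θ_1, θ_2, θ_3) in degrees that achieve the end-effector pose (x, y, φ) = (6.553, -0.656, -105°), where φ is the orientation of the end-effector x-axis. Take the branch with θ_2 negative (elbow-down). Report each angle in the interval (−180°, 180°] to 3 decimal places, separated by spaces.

wrist centre = target − a_3·(cos φ, sin φ) = (7.8471, 4.1736)
cos θ_2 = (78.9961−7²−3²)/(2·7·3) = 0.4999; θ_2 = -60.0062° (elbow-down)
β = atan2(4.1736,7.8471) = 28.0071°; ψ = atan2(-2.5982,8.4997) = -16.9976°
θ_1 = β − ψ = 45.0048°
θ_3 = φ − θ_1 − θ_2 = -89.9986° (wrapped to (-180°,180°])

45.005 -60.006 -89.999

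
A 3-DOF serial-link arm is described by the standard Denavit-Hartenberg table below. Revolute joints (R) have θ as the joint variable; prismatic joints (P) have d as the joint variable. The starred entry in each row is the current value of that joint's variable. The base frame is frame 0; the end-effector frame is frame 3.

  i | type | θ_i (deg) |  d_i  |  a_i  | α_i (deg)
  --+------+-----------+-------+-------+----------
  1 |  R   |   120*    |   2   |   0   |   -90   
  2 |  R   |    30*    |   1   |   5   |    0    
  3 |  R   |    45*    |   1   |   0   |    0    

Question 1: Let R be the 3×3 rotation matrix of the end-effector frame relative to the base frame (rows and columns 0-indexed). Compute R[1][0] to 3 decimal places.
0.224

End-effector x-axis (col 0 of R) = (-0.1294,0.2241,-0.9659)
R[1][0] = 0.2241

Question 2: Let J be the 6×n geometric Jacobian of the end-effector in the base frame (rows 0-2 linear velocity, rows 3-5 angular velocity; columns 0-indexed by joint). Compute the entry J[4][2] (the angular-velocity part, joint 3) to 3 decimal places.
axis z_2 = (-0.8660,-0.5000,0.0000); lever o_n−o_2 = (-0.8660,-0.5000,0.0000)
cross product → J_v[:, 2] = (0.0000,-0.0000,-0.0000)
J_ω[:, 2] = z_2
entry J[4][2] = -0.5000

-0.500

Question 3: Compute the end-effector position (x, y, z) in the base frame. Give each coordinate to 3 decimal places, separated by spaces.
after link 1: o_1 = (0.0000, 0.0000, 2.0000)
after link 2: o_2 = (-3.0311, 3.2500, -0.5000)
after link 3: o_3 = (-3.8971, 2.7500, -0.5000)

-3.897 2.750 -0.500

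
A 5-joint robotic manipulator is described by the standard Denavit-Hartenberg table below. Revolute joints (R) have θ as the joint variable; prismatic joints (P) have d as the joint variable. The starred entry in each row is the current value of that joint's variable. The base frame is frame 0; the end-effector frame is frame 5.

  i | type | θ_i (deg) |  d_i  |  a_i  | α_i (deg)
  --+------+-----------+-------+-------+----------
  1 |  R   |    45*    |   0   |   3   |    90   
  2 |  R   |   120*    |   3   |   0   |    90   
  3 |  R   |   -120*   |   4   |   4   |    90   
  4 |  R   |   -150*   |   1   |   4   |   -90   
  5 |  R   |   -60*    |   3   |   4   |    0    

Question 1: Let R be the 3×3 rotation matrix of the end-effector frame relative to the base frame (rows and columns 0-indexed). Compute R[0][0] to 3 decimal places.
End-effector x-axis (col 0 of R) = (0.6069,-0.5358,-0.5870)
R[0][0] = 0.6069

0.607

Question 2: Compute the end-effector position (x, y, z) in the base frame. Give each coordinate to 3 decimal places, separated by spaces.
after link 1: o_1 = (2.1213, 2.1213, 0.0000)
after link 2: o_2 = (4.2426, -0.0000, 0.0000)
after link 3: o_3 = (4.9497, 5.6061, 0.2679)
after link 4: o_4 = (5.8937, 1.6003, 0.0179)
after link 5: o_5 = (6.0768, -0.9503, -4.2787)

6.077 -0.950 -4.279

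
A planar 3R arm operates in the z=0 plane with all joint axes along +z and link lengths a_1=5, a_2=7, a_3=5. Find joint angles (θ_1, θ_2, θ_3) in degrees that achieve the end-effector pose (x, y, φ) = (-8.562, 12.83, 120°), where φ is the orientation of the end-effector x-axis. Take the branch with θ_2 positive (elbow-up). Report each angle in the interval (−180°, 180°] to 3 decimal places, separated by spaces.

wrist centre = target − a_3·(cos φ, sin φ) = (-6.0620, 8.4999)
cos θ_2 = (108.9957−5²−7²)/(2·5·7) = 0.4999; θ_2 = 60.0041° (elbow-up)
β = atan2(8.4999,-6.0620) = 125.4960°; ψ = atan2(6.0624,8.4996) = 35.4989°
θ_1 = β − ψ = 89.9971°
θ_3 = φ − θ_1 − θ_2 = -30.0012° (wrapped to (-180°,180°])

89.997 60.004 -30.001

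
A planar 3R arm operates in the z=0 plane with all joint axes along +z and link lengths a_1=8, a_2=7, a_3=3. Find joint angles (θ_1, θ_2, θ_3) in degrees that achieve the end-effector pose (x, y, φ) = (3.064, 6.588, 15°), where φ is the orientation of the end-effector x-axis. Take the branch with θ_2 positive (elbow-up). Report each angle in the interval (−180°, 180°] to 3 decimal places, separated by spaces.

30.004 135.002 -150.006

wrist centre = target − a_3·(cos φ, sin φ) = (0.1662, 5.8115)
cos θ_2 = (33.8017−8²−7²)/(2·8·7) = -0.7071; θ_2 = 135.0017° (elbow-up)
β = atan2(5.8115,0.1662) = 88.3617°; ψ = atan2(4.9496,3.0501) = 58.3573°
θ_1 = β − ψ = 30.0044°
θ_3 = φ − θ_1 − θ_2 = -150.0061° (wrapped to (-180°,180°])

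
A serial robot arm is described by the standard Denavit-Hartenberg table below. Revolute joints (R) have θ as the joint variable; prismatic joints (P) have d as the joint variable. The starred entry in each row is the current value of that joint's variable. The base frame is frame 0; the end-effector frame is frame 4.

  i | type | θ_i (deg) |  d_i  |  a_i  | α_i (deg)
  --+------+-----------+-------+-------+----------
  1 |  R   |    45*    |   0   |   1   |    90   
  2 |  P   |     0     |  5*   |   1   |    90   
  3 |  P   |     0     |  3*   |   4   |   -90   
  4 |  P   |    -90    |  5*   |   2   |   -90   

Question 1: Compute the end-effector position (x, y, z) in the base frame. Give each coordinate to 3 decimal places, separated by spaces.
after link 1: o_1 = (0.7071, 0.7071, 0.0000)
after link 2: o_2 = (4.9497, -2.1213, 0.0000)
after link 3: o_3 = (7.7782, 0.7071, -3.0000)
after link 4: o_4 = (11.3137, -2.8284, -5.0000)

11.314 -2.828 -5.000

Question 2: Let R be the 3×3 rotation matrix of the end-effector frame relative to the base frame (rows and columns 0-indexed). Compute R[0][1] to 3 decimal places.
End-effector y-axis (col 1 of R) = (-0.7071,0.7071,-0.0000)
R[0][1] = -0.7071

-0.707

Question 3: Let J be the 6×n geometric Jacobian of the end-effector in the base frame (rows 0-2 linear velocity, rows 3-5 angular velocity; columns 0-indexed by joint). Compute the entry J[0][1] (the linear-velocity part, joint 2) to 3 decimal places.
prismatic axis z_1 = (0.7071,-0.7071,0.0000)
J_v[:, 1] = z_1; J_ω[:, 1] = (0,0,0)
entry J[0][1] = 0.7071

0.707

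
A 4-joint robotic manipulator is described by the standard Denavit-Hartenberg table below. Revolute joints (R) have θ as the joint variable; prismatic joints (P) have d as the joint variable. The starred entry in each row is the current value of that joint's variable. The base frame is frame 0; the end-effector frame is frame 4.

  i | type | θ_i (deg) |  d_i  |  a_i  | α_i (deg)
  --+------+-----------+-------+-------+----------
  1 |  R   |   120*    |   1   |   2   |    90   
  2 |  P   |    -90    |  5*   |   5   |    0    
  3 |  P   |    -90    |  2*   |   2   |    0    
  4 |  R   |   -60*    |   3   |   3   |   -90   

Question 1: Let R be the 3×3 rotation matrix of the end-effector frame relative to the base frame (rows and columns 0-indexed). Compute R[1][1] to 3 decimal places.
-0.500

End-effector y-axis (col 1 of R) = (-0.8660,-0.5000,-0.0000)
R[1][1] = -0.5000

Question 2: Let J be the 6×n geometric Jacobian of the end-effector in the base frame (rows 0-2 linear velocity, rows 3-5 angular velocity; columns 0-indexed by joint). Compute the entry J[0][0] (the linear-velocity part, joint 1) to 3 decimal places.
axis z_0 = ẑ; lever o_n−o_0 = (9.4103,3.7010,-1.4019)
cross product → J_v[:, 0] = (-3.7010,9.4103,0.0000)
J_ω[:, 0] = z_0
entry J[0][0] = -3.7010

-3.701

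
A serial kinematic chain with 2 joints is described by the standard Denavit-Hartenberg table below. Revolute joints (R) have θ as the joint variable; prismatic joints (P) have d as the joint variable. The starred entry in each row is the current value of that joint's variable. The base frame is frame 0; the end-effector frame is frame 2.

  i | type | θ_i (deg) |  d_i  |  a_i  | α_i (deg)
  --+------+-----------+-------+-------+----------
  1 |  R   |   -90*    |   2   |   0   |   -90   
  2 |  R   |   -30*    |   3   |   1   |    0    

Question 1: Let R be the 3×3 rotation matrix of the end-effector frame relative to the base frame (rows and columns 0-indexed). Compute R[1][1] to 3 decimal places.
-0.500

End-effector y-axis (col 1 of R) = (0.0000,-0.5000,-0.8660)
R[1][1] = -0.5000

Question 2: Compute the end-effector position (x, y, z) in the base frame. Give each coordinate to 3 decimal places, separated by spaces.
after link 1: o_1 = (0.0000, 0.0000, 2.0000)
after link 2: o_2 = (3.0000, -0.8660, 2.5000)

3.000 -0.866 2.500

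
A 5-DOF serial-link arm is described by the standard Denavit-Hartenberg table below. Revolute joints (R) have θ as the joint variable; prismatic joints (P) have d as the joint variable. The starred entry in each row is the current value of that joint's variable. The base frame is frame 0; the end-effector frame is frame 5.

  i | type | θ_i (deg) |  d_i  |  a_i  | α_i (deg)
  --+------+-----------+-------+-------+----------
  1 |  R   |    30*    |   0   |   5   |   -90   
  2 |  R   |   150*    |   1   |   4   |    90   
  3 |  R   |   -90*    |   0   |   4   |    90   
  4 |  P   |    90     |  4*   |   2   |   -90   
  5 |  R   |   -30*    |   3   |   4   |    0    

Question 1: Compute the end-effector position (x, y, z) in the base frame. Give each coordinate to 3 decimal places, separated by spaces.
8.196 4.732 -3.732

after link 1: o_1 = (4.3301, 2.5000, 0.0000)
after link 2: o_2 = (0.8301, 1.6340, -2.0000)
after link 3: o_3 = (2.8301, -1.8301, -2.0000)
after link 4: o_4 = (6.6962, 0.4019, -1.7321)
after link 5: o_5 = (8.1962, 4.7321, -3.7321)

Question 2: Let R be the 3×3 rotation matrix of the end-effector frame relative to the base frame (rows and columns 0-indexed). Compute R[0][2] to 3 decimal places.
End-effector z-axis (col 2 of R) = (-0.5000,0.8660,0.0000)
R[0][2] = -0.5000

-0.500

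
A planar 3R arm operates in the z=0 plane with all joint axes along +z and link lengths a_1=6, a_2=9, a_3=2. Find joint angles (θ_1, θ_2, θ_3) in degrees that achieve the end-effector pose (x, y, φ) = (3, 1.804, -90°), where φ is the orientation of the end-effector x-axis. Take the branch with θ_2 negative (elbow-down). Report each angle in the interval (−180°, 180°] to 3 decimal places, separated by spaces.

163.475 -149.999 -103.477

wrist centre = target − a_3·(cos φ, sin φ) = (3.0000, 3.8040)
cos θ_2 = (23.4704−6²−9²)/(2·6·9) = -0.8660; θ_2 = -149.9988° (elbow-down)
β = atan2(3.8040,3.0000) = 51.7392°; ψ = atan2(-4.5002,-1.7941) = -111.7362°
θ_1 = β − ψ = 163.4754°
θ_3 = φ − θ_1 − θ_2 = -103.4766° (wrapped to (-180°,180°])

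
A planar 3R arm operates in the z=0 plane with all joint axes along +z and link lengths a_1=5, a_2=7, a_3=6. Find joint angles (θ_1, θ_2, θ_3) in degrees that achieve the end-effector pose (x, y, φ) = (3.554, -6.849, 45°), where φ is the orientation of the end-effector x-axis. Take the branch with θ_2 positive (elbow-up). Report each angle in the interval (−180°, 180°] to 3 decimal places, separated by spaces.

-120.001 44.999 120.002

wrist centre = target − a_3·(cos φ, sin φ) = (-0.6886, -11.0916)
cos θ_2 = (123.4987−5²−7²)/(2·5·7) = 0.7071; θ_2 = 44.9986° (elbow-up)
β = atan2(-11.0916,-0.6886) = -93.5527°; ψ = atan2(4.9496,9.9499) = 26.4483°
θ_1 = β − ψ = -120.0011°
θ_3 = φ − θ_1 − θ_2 = 120.0025° (wrapped to (-180°,180°])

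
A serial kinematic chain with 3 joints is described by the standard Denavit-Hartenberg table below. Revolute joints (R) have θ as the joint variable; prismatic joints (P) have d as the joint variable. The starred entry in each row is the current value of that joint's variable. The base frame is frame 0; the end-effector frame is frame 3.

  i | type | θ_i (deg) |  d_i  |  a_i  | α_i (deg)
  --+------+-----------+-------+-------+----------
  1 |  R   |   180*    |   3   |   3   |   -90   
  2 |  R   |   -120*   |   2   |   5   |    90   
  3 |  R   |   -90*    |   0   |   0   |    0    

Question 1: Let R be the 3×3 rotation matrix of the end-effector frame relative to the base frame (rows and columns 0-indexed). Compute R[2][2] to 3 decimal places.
-0.500

End-effector z-axis (col 2 of R) = (0.8660,-0.0000,-0.5000)
R[2][2] = -0.5000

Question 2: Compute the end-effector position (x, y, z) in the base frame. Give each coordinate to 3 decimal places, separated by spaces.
-0.500 -2.000 7.330

after link 1: o_1 = (-3.0000, 0.0000, 3.0000)
after link 2: o_2 = (-0.5000, -2.0000, 7.3301)
after link 3: o_3 = (-0.5000, -2.0000, 7.3301)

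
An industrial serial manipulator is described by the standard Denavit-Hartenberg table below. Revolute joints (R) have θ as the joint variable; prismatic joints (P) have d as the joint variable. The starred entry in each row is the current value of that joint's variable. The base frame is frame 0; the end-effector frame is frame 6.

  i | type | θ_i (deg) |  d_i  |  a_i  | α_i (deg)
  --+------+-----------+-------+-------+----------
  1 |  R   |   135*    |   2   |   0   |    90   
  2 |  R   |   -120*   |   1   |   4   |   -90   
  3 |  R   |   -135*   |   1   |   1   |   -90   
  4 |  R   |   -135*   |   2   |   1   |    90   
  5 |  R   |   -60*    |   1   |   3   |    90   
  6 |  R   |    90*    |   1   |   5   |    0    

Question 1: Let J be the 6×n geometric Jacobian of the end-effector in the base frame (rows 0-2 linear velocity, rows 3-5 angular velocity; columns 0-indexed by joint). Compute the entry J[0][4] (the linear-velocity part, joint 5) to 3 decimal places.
-1.414

axis z_4 = (0.2562,-0.9633,-0.0795); lever o_n−o_4 = (-1.1727,-6.6163,0.9218)
cross product → J_v[:, 4] = (-1.4137,-0.1430,-2.8251)
J_ω[:, 4] = z_4
entry J[0][4] = -1.4137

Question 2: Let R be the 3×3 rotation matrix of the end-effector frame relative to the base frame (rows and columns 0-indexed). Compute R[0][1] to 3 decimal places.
0.954

End-effector y-axis (col 1 of R) = (0.9544,0.2652,-0.1370)
R[0][1] = 0.9544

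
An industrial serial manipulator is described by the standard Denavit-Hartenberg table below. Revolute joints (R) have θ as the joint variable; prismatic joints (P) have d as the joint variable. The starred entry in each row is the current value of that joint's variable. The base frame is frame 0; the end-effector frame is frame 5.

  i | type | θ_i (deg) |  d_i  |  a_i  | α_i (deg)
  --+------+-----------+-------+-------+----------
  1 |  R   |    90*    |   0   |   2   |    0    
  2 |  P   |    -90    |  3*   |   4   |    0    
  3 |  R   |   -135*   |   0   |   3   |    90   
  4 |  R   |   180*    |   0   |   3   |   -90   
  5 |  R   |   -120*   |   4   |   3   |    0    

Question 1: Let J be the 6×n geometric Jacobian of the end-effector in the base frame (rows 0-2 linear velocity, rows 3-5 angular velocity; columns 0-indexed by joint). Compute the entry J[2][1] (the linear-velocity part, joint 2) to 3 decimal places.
prismatic axis z_1 = (0.0000,0.0000,1.0000)
J_v[:, 1] = z_1; J_ω[:, 1] = (0,0,0)
entry J[2][1] = 1.0000

1.000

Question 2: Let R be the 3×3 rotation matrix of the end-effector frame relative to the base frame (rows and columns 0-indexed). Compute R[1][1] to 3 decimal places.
0.966

End-effector y-axis (col 1 of R) = (0.2588,0.9659,0.0000)
R[1][1] = 0.9659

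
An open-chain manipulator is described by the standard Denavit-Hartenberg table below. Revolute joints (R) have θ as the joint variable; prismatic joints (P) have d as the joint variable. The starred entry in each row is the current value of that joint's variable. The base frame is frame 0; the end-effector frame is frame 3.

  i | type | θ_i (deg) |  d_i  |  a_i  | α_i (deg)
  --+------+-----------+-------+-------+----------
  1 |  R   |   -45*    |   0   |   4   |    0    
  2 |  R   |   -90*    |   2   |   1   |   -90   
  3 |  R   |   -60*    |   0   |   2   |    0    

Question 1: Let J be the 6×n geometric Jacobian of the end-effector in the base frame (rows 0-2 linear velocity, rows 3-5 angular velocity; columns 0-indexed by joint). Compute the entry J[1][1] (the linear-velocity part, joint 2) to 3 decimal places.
axis z_1 = (0.0000,0.0000,1.0000); lever o_n−o_1 = (-1.4142,-1.4142,3.7321)
cross product → J_v[:, 1] = (1.4142,-1.4142,0.0000)
J_ω[:, 1] = z_1
entry J[1][1] = -1.4142

-1.414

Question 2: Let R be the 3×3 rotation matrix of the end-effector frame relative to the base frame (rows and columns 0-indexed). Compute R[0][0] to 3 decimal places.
-0.354

End-effector x-axis (col 0 of R) = (-0.3536,-0.3536,0.8660)
R[0][0] = -0.3536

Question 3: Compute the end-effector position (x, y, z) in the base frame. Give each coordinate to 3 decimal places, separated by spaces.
1.414 -4.243 3.732

after link 1: o_1 = (2.8284, -2.8284, 0.0000)
after link 2: o_2 = (2.1213, -3.5355, 2.0000)
after link 3: o_3 = (1.4142, -4.2426, 3.7321)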